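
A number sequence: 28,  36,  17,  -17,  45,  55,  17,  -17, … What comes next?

Reading positions in blocks of 4 reveals the pattern AABB — 2 tracks woven together.
Track A: 28, 36, 45, 55 (triangular numbers starting at T_7).
Track B: 17, -17, 17, -17 (the oscillation 17·(−1)^(n+1)).
The 9th slot belongs to track A; its 5th term is 66.

66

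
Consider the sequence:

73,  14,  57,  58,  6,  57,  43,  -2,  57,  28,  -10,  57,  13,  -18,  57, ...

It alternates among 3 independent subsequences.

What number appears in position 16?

-2

Taking every 3rd term gives 3 separate tracks.
Track A: 73, 58, 43, 28, 13. Subtracting 15 each time.
Track B: 14, 6, -2, -10, -18. Arithmetic, step −8.
Track C: 57, 57, 57, 57, 57. Always 57.
Position 16 falls in track A as its term 6, giving -2.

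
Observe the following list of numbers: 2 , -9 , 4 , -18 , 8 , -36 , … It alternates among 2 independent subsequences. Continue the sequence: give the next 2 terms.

Taking every 2nd term gives 2 separate tracks.
Track A: 2, 4, 8. Powers of 2.
Track B: -9, -18, -36. Multiplying by 2 each time.
Position 7 → track A, term 4 = 16.
Position 8 → track B, term 4 = -72.

16, -72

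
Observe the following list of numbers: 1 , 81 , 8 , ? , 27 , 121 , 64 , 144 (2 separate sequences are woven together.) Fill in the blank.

Split by position mod 2 into 2 tracks.
Track A = 1, 8, 27, 64: the cubes 1³, 2³, 3³, ….
Track B = 81, ?, 121, 144: the squares 9², 10², 11², ….
Track B's pattern makes the blank 100.

100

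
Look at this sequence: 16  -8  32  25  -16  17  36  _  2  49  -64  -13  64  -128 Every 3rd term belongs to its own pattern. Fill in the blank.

Read the sequence 3 terms at a time; column i is its own pattern.
Subsequence A: 16, 25, 36, 49, 64 (the squares 4², 5², 6², …).
Subsequence B: -8, -16, ?, -64, -128 (geometric with ratio 2).
Subsequence C: 32, 17, 2, -13 (arithmetic, step −15).
Subsequence B's pattern makes the blank -32.

-32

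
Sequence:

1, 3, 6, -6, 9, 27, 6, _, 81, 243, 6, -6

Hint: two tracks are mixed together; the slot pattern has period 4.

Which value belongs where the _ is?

The slot pattern repeats as AABB (period 4), so there are 2 interleaved tracks.
Track A: 1, 3, 9, 27, 81, 243 — powers 3^0, 3^1, 3^2, ….
Track B: 6, -6, 6, ?, 6, -6 — oscillating between 6 and -6.
The gap is track B's term 4; the rule gives -6.

-6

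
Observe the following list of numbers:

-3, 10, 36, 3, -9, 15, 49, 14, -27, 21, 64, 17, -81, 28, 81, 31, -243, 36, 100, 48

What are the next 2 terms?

Read the sequence 4 terms at a time; column i is its own pattern.
Stream A: -3, -9, -27, -81, -243 — geometric with ratio 3.
Stream B: 10, 15, 21, 28, 36 — the triangular numbers T_4, T_5, ….
Stream C: 36, 49, 64, 81, 100 — consecutive squares n² from n = 6.
Stream D: 3, 14, 17, 31, 48 — each term equals the sum of the previous two.
Position 21 falls in stream A as its term 6, giving -729.
Term 22 comes from stream B (its 6th entry): 45.

-729, 45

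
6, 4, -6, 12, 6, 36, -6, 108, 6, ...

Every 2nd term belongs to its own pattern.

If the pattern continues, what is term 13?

Positions 1, 3, 5, … form one subsequence and positions 2, 4, 6, … form another.
Stream A = 6, -6, 6, -6, 6: alternating ±6.
Stream B = 4, 12, 36, 108: geometric, ×3 each step.
Position 13 → stream A, term 7 = 6.

6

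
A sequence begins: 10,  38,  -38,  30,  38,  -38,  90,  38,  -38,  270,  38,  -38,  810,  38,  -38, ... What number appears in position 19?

Positions follow the repeating pattern ABB; grouping by letter gives 2 tracks.
Subsequence A: 10, 30, 90, 270, 810 — multiplying by 3 each time.
Subsequence B: 38, -38, 38, -38, 38, -38, 38, -38, 38, -38 — the oscillation 38·(−1)^(n+1).
Position 19 falls in subsequence A as its term 7, giving 7290.

7290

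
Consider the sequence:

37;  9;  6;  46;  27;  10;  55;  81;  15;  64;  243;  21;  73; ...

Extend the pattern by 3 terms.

729, 28, 82

Taking every 3rd term gives 3 separate tracks.
Track A: 37, 46, 55, 64, 73. Linear: a_n = 28 + 9·n.
Track B: 9, 27, 81, 243. Powers of 3.
Track C: 6, 10, 15, 21. Triangular numbers n(n+1)/2 for n = 3, 4, ….
Term 14 comes from track B (its 5th entry): 729.
The 15th slot belongs to track C; its 5th term is 28.
Position 16 → track A, term 6 = 82.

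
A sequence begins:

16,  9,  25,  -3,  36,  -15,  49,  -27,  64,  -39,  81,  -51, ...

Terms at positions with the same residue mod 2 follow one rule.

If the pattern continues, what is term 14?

Odd-indexed and even-indexed terms follow separate rules.
Track A = 16, 25, 36, 49, 64, 81: perfect squares starting at 4².
Track B = 9, -3, -15, -27, -39, -51: arithmetic with common difference −12.
Position 14 → track B, term 7 = -63.

-63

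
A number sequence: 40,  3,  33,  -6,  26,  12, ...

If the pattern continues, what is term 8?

Taking every 2nd term gives 2 separate tracks.
Subsequence A: 40, 33, 26. Arithmetic, step −7.
Subsequence B: 3, -6, 12. Geometric with ratio -2.
The 8th slot belongs to subsequence B; its 4th term is -24.

-24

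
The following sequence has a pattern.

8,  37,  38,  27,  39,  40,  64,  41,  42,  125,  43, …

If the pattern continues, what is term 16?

343

Positions follow the repeating pattern ABB; grouping by letter gives 2 tracks.
Stream A = 8, 27, 64, 125: perfect cubes starting at 2³.
Stream B = 37, 38, 39, 40, 41, 42, 43: arithmetic, step +1.
Position 16 falls in stream A as its term 6, giving 343.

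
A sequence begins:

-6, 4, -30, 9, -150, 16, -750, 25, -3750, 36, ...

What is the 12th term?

Positions 1, 3, 5, … form one subsequence and positions 2, 4, 6, … form another.
Subsequence A: -6, -30, -150, -750, -3750 (a geometric progression (common ratio 5)).
Subsequence B: 4, 9, 16, 25, 36 (the squares 2², 3², 4², …).
The 12th slot belongs to subsequence B; its 6th term is 49.

49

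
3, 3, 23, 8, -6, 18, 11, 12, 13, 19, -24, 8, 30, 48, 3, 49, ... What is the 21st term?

-7

Taking every 3rd term gives 3 separate tracks.
Track A: 3, 8, 11, 19, 30, 49 — each term equals the sum of the previous two.
Track B: 3, -6, 12, -24, 48 — multiplying by -2 each time.
Track C: 23, 18, 13, 8, 3 — arithmetic, step −5.
Position 21 falls in track C as its term 7, giving -7.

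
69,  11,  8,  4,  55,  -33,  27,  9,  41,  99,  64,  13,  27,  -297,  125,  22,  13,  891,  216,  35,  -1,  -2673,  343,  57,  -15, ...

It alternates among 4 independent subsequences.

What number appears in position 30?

-24057

Split by position mod 4 into 4 tracks.
Stream A: 69, 55, 41, 27, 13, -1, -15 — subtracting 14 each time.
Stream B: 11, -33, 99, -297, 891, -2673 — geometric with ratio -3.
Stream C: 8, 27, 64, 125, 216, 343 — consecutive cubes n³ from n = 2.
Stream D: 4, 9, 13, 22, 35, 57 — Fibonacci-style (each term is the sum of the two before it).
Term 30 comes from stream B (its 8th entry): -24057.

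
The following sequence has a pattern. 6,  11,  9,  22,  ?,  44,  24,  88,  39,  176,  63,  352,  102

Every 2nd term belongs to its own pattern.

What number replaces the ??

Taking every 2nd term gives 2 separate tracks.
Subsequence A: 6, 9, ?, 24, 39, 63, 102 — a Fibonacci-like recurrence a_n = a_{n-1} + a_{n-2}.
Subsequence B: 11, 22, 44, 88, 176, 352 — geometric, ×2 each step.
Subsequence A's pattern makes the blank 15.

15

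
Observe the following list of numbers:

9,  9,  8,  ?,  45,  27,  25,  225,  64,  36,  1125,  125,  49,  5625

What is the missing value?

16

Taking every 3rd term gives 3 separate tracks.
Subsequence A: 9, ?, 25, 36, 49. Consecutive squares n² from n = 3.
Subsequence B: 9, 45, 225, 1125, 5625. Geometric with ratio 5.
Subsequence C: 8, 27, 64, 125. Consecutive cubes n³ from n = 2.
The gap is subsequence A's term 2; the rule gives 16.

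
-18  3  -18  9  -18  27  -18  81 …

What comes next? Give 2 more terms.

-18, 243

The terms cycle through 2 interleaved subsequences.
Stream A = -18, -18, -18, -18: the constant sequence -18.
Stream B = 3, 9, 27, 81: powers of 3.
Term 9 comes from stream A (its 5th entry): -18.
Position 10 → stream B, term 5 = 243.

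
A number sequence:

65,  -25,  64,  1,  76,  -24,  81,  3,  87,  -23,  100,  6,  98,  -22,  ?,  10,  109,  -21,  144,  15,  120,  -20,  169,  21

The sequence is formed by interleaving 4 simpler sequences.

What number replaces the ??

121

Taking every 4th term gives 4 separate tracks.
Track A: 65, 76, 87, 98, 109, 120. Arithmetic with common difference +11.
Track B: -25, -24, -23, -22, -21, -20. Arithmetic with common difference +1.
Track C: 64, 81, 100, ?, 144, 169. The squares 8², 9², 10², ….
Track D: 1, 3, 6, 10, 15, 21. Triangular numbers n(n+1)/2 for n = 1, 2, ….
The gap is track C's term 4; the rule gives 121.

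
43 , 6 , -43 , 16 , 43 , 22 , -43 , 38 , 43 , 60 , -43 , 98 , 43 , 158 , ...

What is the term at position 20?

670

Positions 1, 3, 5, … form one subsequence and positions 2, 4, 6, … form another.
Stream A: 43, -43, 43, -43, 43, -43, 43 (the oscillation 43·(−1)^(n+1)).
Stream B: 6, 16, 22, 38, 60, 98, 158 (Fibonacci-style (each term is the sum of the two before it)).
Position 20 → stream B, term 10 = 670.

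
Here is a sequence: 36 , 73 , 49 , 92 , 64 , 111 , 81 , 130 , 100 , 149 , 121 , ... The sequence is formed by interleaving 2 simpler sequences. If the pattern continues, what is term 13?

Split by position mod 2 into 2 tracks.
Subsequence A is 36, 49, 64, 81, 100, 121, which is the squares 6², 7², 8², ….
Subsequence B is 73, 92, 111, 130, 149, which is arithmetic with common difference +19.
Position 13 falls in subsequence A as its term 7, giving 144.

144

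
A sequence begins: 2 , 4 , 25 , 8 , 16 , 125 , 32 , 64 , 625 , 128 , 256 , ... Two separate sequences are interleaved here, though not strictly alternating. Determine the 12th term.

3125

Positions follow the repeating pattern AAB; grouping by letter gives 2 tracks.
Track A: 2, 4, 8, 16, 32, 64, 128, 256 — geometric with ratio 2.
Track B: 25, 125, 625 — powers 5^2, 5^3, 5^4, ….
Position 12 → track B, term 4 = 3125.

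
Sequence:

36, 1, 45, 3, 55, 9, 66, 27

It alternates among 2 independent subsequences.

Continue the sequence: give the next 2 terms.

Odd-indexed and even-indexed terms follow separate rules.
Subsequence A: 36, 45, 55, 66 — the triangular numbers T_8, T_9, ….
Subsequence B: 1, 3, 9, 27 — successive powers of 3.
Term 9 comes from subsequence A (its 5th entry): 78.
Position 10 falls in subsequence B as its term 5, giving 81.

78, 81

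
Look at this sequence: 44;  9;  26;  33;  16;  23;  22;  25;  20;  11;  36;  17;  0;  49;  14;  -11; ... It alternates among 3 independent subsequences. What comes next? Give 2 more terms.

64, 11

The terms cycle through 3 interleaved subsequences.
Stream A: 44, 33, 22, 11, 0, -11 — linear: a_n = 55 − 11·n.
Stream B: 9, 16, 25, 36, 49 — perfect squares starting at 3².
Stream C: 26, 23, 20, 17, 14 — arithmetic, step −3.
Position 17 falls in stream B as its term 6, giving 64.
Position 18 → stream C, term 6 = 11.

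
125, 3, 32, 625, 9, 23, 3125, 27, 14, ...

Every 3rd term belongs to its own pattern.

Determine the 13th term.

Read the sequence 3 terms at a time; column i is its own pattern.
Track A: 125, 625, 3125 (powers 5^3, 5^4, 5^5, …).
Track B: 3, 9, 27 (multiplying by 3 each time).
Track C: 32, 23, 14 (arithmetic with common difference −9).
Position 13 falls in track A as its term 5, giving 78125.

78125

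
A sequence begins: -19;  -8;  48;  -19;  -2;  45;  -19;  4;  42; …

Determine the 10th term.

-19

Taking every 3rd term gives 3 separate tracks.
Stream A: -19, -19, -19 (always -19).
Stream B: -8, -2, 4 (arithmetic, step +6).
Stream C: 48, 45, 42 (linear: a_n = 51 − 3·n).
Position 10 → stream A, term 4 = -19.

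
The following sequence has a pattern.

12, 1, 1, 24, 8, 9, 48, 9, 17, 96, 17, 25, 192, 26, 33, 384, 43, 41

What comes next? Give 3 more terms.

768, 69, 49

Split by position mod 3: positions 1, 4, 7, … form one track, and each other residue class forms its own.
Stream A: 12, 24, 48, 96, 192, 384. Geometric, ×2 each step.
Stream B: 1, 8, 9, 17, 26, 43. Each term equals the sum of the previous two.
Stream C: 1, 9, 17, 25, 33, 41. Linear: a_n = -7 + 8·n.
Position 19 → stream A, term 7 = 768.
The 20th slot belongs to stream B; its 7th term is 69.
Position 21 → stream C, term 7 = 49.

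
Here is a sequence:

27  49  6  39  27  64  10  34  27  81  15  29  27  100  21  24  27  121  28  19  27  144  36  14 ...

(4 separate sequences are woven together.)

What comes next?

27

Split by position mod 4: positions 1, 5, 9, … form one track, and each other residue class forms its own.
Stream A = 27, 27, 27, 27, 27, 27: constant 27.
Stream B = 49, 64, 81, 100, 121, 144: perfect squares starting at 7².
Stream C = 6, 10, 15, 21, 28, 36: the triangular numbers T_3, T_4, ….
Stream D = 39, 34, 29, 24, 19, 14: linear: a_n = 44 − 5·n.
The 25th slot belongs to stream A; its 7th term is 27.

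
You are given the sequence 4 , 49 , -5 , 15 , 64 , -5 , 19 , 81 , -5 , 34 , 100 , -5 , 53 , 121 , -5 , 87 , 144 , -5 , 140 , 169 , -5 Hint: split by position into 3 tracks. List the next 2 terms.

227, 196

Split by position mod 3: positions 1, 4, 7, … form one track, and each other residue class forms its own.
Track A: 4, 15, 19, 34, 53, 87, 140. Fibonacci-style (each term is the sum of the two before it).
Track B: 49, 64, 81, 100, 121, 144, 169. Consecutive squares n² from n = 7.
Track C: -5, -5, -5, -5, -5, -5, -5. The constant sequence -5.
Term 22 comes from track A (its 8th entry): 227.
Position 23 falls in track B as its term 8, giving 196.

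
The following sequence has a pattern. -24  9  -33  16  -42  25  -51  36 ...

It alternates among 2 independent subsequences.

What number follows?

Taking every 2nd term gives 2 separate tracks.
Subsequence A: -24, -33, -42, -51. Linear: a_n = -15 − 9·n.
Subsequence B: 9, 16, 25, 36. Consecutive squares n² from n = 3.
The 9th slot belongs to subsequence A; its 5th term is -60.

-60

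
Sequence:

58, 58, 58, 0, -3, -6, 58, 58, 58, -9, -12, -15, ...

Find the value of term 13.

58

Positions follow the repeating pattern AAABBB; grouping by letter gives 2 tracks.
Subsequence A: 58, 58, 58, 58, 58, 58 — the constant sequence 58.
Subsequence B: 0, -3, -6, -9, -12, -15 — arithmetic with common difference −3.
The 13th slot belongs to subsequence A; its 7th term is 58.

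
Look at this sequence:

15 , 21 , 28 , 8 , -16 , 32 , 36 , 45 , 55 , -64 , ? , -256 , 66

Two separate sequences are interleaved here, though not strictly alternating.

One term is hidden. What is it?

Reading positions in blocks of 6 reveals the pattern AAABBB — 2 tracks woven together.
Stream A: 15, 21, 28, 36, 45, 55, 66 (the triangular numbers T_5, T_6, …).
Stream B: 8, -16, 32, -64, ?, -256 (a geometric progression (common ratio -2)).
Filling stream B at index 5 by its rule yields 128.

128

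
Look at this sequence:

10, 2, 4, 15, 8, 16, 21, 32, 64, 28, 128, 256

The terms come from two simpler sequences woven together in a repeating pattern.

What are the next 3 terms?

Reading positions in blocks of 3 reveals the pattern ABB — 2 tracks woven together.
Track A = 10, 15, 21, 28: triangular numbers starting at T_4.
Track B = 2, 4, 8, 16, 32, 64, 128, 256: powers 2^1, 2^2, 2^3, ….
Position 13 → track A, term 5 = 36.
Position 14 → track B, term 9 = 512.
Term 15 comes from track B (its 10th entry): 1024.

36, 512, 1024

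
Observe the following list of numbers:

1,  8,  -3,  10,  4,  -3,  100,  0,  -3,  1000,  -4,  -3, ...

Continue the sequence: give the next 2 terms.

10000, -8

The terms cycle through 3 interleaved subsequences.
Stream A: 1, 10, 100, 1000 — powers of 10.
Stream B: 8, 4, 0, -4 — arithmetic with common difference −4.
Stream C: -3, -3, -3, -3 — always -3.
The 13th slot belongs to stream A; its 5th term is 10000.
Position 14 falls in stream B as its term 5, giving -8.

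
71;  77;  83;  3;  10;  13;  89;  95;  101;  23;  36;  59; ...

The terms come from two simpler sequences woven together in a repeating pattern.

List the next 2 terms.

107, 113

Positions follow the repeating pattern AAABBB; grouping by letter gives 2 tracks.
Track A = 71, 77, 83, 89, 95, 101: adding 6 each time.
Track B = 3, 10, 13, 23, 36, 59: each term equals the sum of the previous two.
Position 13 falls in track A as its term 7, giving 107.
Position 14 → track A, term 8 = 113.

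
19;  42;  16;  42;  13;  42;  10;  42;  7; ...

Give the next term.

Taking every 2nd term gives 2 separate tracks.
Track A is 19, 16, 13, 10, 7, which is subtracting 3 each time.
Track B is 42, 42, 42, 42, which is always 42.
Position 10 → track B, term 5 = 42.

42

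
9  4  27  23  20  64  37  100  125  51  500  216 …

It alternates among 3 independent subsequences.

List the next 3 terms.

Read the sequence 3 terms at a time; column i is its own pattern.
Track A: 9, 23, 37, 51 — linear: a_n = -5 + 14·n.
Track B: 4, 20, 100, 500 — geometric, ×5 each step.
Track C: 27, 64, 125, 216 — the cubes 3³, 4³, 5³, ….
Term 13 comes from track A (its 5th entry): 65.
Term 14 comes from track B (its 5th entry): 2500.
The 15th slot belongs to track C; its 5th term is 343.

65, 2500, 343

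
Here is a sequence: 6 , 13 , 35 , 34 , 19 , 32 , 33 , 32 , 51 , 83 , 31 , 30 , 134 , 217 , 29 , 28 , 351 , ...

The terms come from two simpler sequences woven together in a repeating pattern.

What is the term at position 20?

Positions follow the repeating pattern AABB; grouping by letter gives 2 tracks.
Subsequence A: 6, 13, 19, 32, 51, 83, 134, 217, 351 — a Fibonacci-like recurrence a_n = a_{n-1} + a_{n-2}.
Subsequence B: 35, 34, 33, 32, 31, 30, 29, 28 — subtracting 1 each time.
Position 20 → subsequence B, term 10 = 26.

26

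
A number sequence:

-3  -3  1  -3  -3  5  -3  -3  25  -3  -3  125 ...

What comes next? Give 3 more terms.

Reading positions in blocks of 3 reveals the pattern AAB — 2 tracks woven together.
Track A: -3, -3, -3, -3, -3, -3, -3, -3. The constant sequence -3.
Track B: 1, 5, 25, 125. Successive powers of 5.
Position 13 falls in track A as its term 9, giving -3.
Term 14 comes from track A (its 10th entry): -3.
Position 15 falls in track B as its term 5, giving 625.

-3, -3, 625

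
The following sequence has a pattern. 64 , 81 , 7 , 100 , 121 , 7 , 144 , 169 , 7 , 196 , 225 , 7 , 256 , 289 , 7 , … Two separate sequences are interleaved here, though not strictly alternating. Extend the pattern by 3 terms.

The slot pattern repeats as AAB (period 3), so there are 2 interleaved tracks.
Stream A: 64, 81, 100, 121, 144, 169, 196, 225, 256, 289 (perfect squares starting at 8²).
Stream B: 7, 7, 7, 7, 7 (constant 7).
Position 16 falls in stream A as its term 11, giving 324.
The 17th slot belongs to stream A; its 12th term is 361.
Term 18 comes from stream B (its 6th entry): 7.

324, 361, 7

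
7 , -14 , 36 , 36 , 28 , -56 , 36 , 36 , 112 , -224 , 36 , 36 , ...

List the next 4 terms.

Positions follow the repeating pattern AABB; grouping by letter gives 2 tracks.
Subsequence A: 7, -14, 28, -56, 112, -224 — a geometric progression (common ratio -2).
Subsequence B: 36, 36, 36, 36, 36, 36 — constant 36.
Term 13 comes from subsequence A (its 7th entry): 448.
The 14th slot belongs to subsequence A; its 8th term is -896.
Position 15 → subsequence B, term 7 = 36.
The 16th slot belongs to subsequence B; its 8th term is 36.

448, -896, 36, 36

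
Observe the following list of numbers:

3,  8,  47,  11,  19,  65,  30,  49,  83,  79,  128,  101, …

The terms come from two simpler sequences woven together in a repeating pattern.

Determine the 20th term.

The slot pattern repeats as AAB (period 3), so there are 2 interleaved tracks.
Stream A = 3, 8, 11, 19, 30, 49, 79, 128: a Fibonacci-like recurrence a_n = a_{n-1} + a_{n-2}.
Stream B = 47, 65, 83, 101: adding 18 each time.
Term 20 comes from stream A (its 14th entry): 2296.

2296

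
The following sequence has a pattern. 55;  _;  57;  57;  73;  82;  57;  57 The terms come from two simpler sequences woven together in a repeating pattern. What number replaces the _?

Reading positions in blocks of 4 reveals the pattern AABB — 2 tracks woven together.
Stream A = 55, ?, 73, 82: arithmetic, step +9.
Stream B = 57, 57, 57, 57: the constant sequence 57.
So the missing entry in stream A is 64.

64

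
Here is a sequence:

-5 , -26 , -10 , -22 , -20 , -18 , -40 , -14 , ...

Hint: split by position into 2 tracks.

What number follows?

Odd-indexed and even-indexed terms follow separate rules.
Stream A: -5, -10, -20, -40 (a geometric progression (common ratio 2)).
Stream B: -26, -22, -18, -14 (linear: a_n = -30 + 4·n).
Position 9 falls in stream A as its term 5, giving -80.

-80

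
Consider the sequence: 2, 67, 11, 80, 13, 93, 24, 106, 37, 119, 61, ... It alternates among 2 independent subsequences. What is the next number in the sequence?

Split by position mod 2 into 2 tracks.
Subsequence A: 2, 11, 13, 24, 37, 61 — a Fibonacci-like recurrence a_n = a_{n-1} + a_{n-2}.
Subsequence B: 67, 80, 93, 106, 119 — adding 13 each time.
Position 12 falls in subsequence B as its term 6, giving 132.

132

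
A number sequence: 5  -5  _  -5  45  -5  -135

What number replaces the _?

Odd-indexed and even-indexed terms follow separate rules.
Stream A: 5, ?, 45, -135 (geometric with ratio -3).
Stream B: -5, -5, -5 (the constant sequence -5).
Stream A's pattern makes the blank -15.

-15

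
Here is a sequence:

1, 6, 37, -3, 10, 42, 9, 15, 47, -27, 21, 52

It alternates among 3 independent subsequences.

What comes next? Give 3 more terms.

81, 28, 57

Taking every 3rd term gives 3 separate tracks.
Subsequence A = 1, -3, 9, -27: geometric, ×-3 each step.
Subsequence B = 6, 10, 15, 21: triangular numbers n(n+1)/2 for n = 3, 4, ….
Subsequence C = 37, 42, 47, 52: arithmetic, step +5.
The 13th slot belongs to subsequence A; its 5th term is 81.
Term 14 comes from subsequence B (its 5th entry): 28.
Position 15 → subsequence C, term 5 = 57.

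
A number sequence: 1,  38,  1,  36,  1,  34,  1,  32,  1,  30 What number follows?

1

The terms cycle through 2 interleaved subsequences.
Subsequence A: 1, 1, 1, 1, 1. Always 1.
Subsequence B: 38, 36, 34, 32, 30. Subtracting 2 each time.
Position 11 falls in subsequence A as its term 6, giving 1.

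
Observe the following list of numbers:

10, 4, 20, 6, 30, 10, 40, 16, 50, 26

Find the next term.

60

Taking every 2nd term gives 2 separate tracks.
Stream A = 10, 20, 30, 40, 50: adding 10 each time.
Stream B = 4, 6, 10, 16, 26: each term equals the sum of the previous two.
Position 11 → stream A, term 6 = 60.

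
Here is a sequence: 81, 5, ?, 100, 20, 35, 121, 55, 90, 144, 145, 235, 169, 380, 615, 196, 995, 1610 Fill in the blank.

15

The slot pattern repeats as ABB (period 3), so there are 2 interleaved tracks.
Subsequence A: 81, 100, 121, 144, 169, 196. Perfect squares starting at 9².
Subsequence B: 5, ?, 20, 35, 55, 90, 145, 235, 380, 615, 995, 1610. Fibonacci-style (each term is the sum of the two before it).
Filling subsequence B at index 2 by its rule yields 15.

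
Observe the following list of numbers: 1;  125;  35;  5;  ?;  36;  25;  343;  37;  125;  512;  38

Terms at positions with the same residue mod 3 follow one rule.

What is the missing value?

The terms cycle through 3 interleaved subsequences.
Subsequence A is 1, 5, 25, 125, which is successive powers of 5.
Subsequence B is 125, ?, 343, 512, which is consecutive cubes n³ from n = 5.
Subsequence C is 35, 36, 37, 38, which is arithmetic with common difference +1.
The gap is subsequence B's term 2; the rule gives 216.

216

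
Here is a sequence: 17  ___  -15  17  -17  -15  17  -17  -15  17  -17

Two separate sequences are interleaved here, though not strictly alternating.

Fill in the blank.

The slot pattern repeats as AAB (period 3), so there are 2 interleaved tracks.
Subsequence A: 17, ?, 17, -17, 17, -17, 17, -17 — the oscillation 17·(−1)^(n+1).
Subsequence B: -15, -15, -15 — the constant sequence -15.
So the missing entry in subsequence A is -17.

-17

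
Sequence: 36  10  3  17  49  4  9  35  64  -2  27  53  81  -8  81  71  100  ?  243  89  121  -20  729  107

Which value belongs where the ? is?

Taking every 4th term gives 4 separate tracks.
Subsequence A = 36, 49, 64, 81, 100, 121: consecutive squares n² from n = 6.
Subsequence B = 10, 4, -2, -8, ?, -20: arithmetic, step −6.
Subsequence C = 3, 9, 27, 81, 243, 729: a geometric progression (common ratio 3).
Subsequence D = 17, 35, 53, 71, 89, 107: arithmetic with common difference +18.
The gap is subsequence B's term 5; the rule gives -14.

-14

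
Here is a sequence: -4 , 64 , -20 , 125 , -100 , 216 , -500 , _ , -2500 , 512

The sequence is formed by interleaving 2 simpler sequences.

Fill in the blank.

The terms cycle through 2 interleaved subsequences.
Subsequence A is -4, -20, -100, -500, -2500, which is a geometric progression (common ratio 5).
Subsequence B is 64, 125, 216, ?, 512, which is perfect cubes starting at 4³.
The gap is subsequence B's term 4; the rule gives 343.

343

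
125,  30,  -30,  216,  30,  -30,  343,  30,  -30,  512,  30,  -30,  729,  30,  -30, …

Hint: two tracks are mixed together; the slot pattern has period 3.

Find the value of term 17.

Positions follow the repeating pattern ABB; grouping by letter gives 2 tracks.
Track A: 125, 216, 343, 512, 729. Consecutive cubes n³ from n = 5.
Track B: 30, -30, 30, -30, 30, -30, 30, -30, 30, -30. The oscillation 30·(−1)^(n+1).
The 17th slot belongs to track B; its 11th term is 30.

30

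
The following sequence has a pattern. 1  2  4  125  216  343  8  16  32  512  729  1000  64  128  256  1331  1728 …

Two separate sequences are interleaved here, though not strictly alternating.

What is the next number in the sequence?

Reading positions in blocks of 6 reveals the pattern AAABBB — 2 tracks woven together.
Subsequence A: 1, 2, 4, 8, 16, 32, 64, 128, 256 (powers of 2).
Subsequence B: 125, 216, 343, 512, 729, 1000, 1331, 1728 (consecutive cubes n³ from n = 5).
Position 18 → subsequence B, term 9 = 2197.

2197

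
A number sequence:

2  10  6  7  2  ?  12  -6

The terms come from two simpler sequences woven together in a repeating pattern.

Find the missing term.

-2

Reading positions in blocks of 3 reveals the pattern ABB — 2 tracks woven together.
Stream A is 2, 7, 12, which is linear: a_n = -3 + 5·n.
Stream B is 10, 6, 2, ?, -6, which is linear: a_n = 14 − 4·n.
Filling stream B at index 4 by its rule yields -2.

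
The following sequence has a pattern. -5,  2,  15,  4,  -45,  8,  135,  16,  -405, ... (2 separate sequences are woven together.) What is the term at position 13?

Split by position mod 2 into 2 tracks.
Subsequence A = -5, 15, -45, 135, -405: multiplying by -3 each time.
Subsequence B = 2, 4, 8, 16: powers of 2.
Position 13 → subsequence A, term 7 = -3645.

-3645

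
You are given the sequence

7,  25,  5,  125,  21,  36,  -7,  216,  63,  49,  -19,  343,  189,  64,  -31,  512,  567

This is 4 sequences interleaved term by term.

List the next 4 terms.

Split by position mod 4: positions 1, 5, 9, … form one track, and each other residue class forms its own.
Stream A: 7, 21, 63, 189, 567. Multiplying by 3 each time.
Stream B: 25, 36, 49, 64. Consecutive squares n² from n = 5.
Stream C: 5, -7, -19, -31. Subtracting 12 each time.
Stream D: 125, 216, 343, 512. Consecutive cubes n³ from n = 5.
Position 18 → stream B, term 5 = 81.
Term 19 comes from stream C (its 5th entry): -43.
Position 20 → stream D, term 5 = 729.
Term 21 comes from stream A (its 6th entry): 1701.

81, -43, 729, 1701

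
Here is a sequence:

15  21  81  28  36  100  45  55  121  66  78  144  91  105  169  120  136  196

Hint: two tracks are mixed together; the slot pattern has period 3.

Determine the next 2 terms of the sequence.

Reading positions in blocks of 3 reveals the pattern AAB — 2 tracks woven together.
Track A = 15, 21, 28, 36, 45, 55, 66, 78, 91, 105, 120, 136: triangular numbers n(n+1)/2 for n = 5, 6, ….
Track B = 81, 100, 121, 144, 169, 196: the squares 9², 10², 11², ….
Term 19 comes from track A (its 13th entry): 153.
Term 20 comes from track A (its 14th entry): 171.

153, 171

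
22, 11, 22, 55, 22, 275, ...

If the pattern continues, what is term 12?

Positions 1, 3, 5, … form one subsequence and positions 2, 4, 6, … form another.
Track A = 22, 22, 22: constant 22.
Track B = 11, 55, 275: geometric with ratio 5.
Position 12 falls in track B as its term 6, giving 34375.

34375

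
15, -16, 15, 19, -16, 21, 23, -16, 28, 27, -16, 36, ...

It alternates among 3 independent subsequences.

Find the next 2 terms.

31, -16

The terms cycle through 3 interleaved subsequences.
Subsequence A = 15, 19, 23, 27: adding 4 each time.
Subsequence B = -16, -16, -16, -16: the constant sequence -16.
Subsequence C = 15, 21, 28, 36: the triangular numbers T_5, T_6, ….
Position 13 → subsequence A, term 5 = 31.
Term 14 comes from subsequence B (its 5th entry): -16.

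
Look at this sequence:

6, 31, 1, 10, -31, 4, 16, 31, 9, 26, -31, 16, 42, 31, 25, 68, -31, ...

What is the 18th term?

36

The terms cycle through 3 interleaved subsequences.
Subsequence A: 6, 10, 16, 26, 42, 68. Each term equals the sum of the previous two.
Subsequence B: 31, -31, 31, -31, 31, -31. Alternating ±31.
Subsequence C: 1, 4, 9, 16, 25. The squares 1², 2², 3², ….
Position 18 → subsequence C, term 6 = 36.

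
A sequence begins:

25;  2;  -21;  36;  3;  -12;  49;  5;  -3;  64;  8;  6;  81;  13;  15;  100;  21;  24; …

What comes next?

121

The terms cycle through 3 interleaved subsequences.
Track A = 25, 36, 49, 64, 81, 100: consecutive squares n² from n = 5.
Track B = 2, 3, 5, 8, 13, 21: each term equals the sum of the previous two.
Track C = -21, -12, -3, 6, 15, 24: arithmetic, step +9.
The 19th slot belongs to track A; its 7th term is 121.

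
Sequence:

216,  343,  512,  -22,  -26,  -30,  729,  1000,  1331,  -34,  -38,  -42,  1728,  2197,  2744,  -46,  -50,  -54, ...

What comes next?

3375

The slot pattern repeats as AAABBB (period 6), so there are 2 interleaved tracks.
Track A: 216, 343, 512, 729, 1000, 1331, 1728, 2197, 2744 — perfect cubes starting at 6³.
Track B: -22, -26, -30, -34, -38, -42, -46, -50, -54 — linear: a_n = -18 − 4·n.
Position 19 → track A, term 10 = 3375.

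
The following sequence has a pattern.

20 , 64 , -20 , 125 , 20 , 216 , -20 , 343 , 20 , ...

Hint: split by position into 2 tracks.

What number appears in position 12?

729

Positions 1, 3, 5, … form one subsequence and positions 2, 4, 6, … form another.
Track A = 20, -20, 20, -20, 20: alternating ±20.
Track B = 64, 125, 216, 343: the cubes 4³, 5³, 6³, ….
The 12th slot belongs to track B; its 6th term is 729.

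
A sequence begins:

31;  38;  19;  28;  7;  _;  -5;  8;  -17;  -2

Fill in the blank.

18

The terms cycle through 2 interleaved subsequences.
Stream A: 31, 19, 7, -5, -17. Linear: a_n = 43 − 12·n.
Stream B: 38, 28, ?, 8, -2. Subtracting 10 each time.
So the missing entry in stream B is 18.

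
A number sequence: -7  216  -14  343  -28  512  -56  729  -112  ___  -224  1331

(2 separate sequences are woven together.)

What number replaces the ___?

Positions 1, 3, 5, … form one subsequence and positions 2, 4, 6, … form another.
Subsequence A: -7, -14, -28, -56, -112, -224. Geometric with ratio 2.
Subsequence B: 216, 343, 512, 729, ?, 1331. The cubes 6³, 7³, 8³, ….
Subsequence B's pattern makes the blank 1000.

1000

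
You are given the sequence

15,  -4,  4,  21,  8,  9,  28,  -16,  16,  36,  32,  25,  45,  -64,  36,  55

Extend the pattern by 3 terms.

128, 49, 66

The terms cycle through 3 interleaved subsequences.
Stream A is 15, 21, 28, 36, 45, 55, which is triangular numbers n(n+1)/2 for n = 5, 6, ….
Stream B is -4, 8, -16, 32, -64, which is geometric, ×-2 each step.
Stream C is 4, 9, 16, 25, 36, which is consecutive squares n² from n = 2.
The 17th slot belongs to stream B; its 6th term is 128.
Position 18 → stream C, term 6 = 49.
The 19th slot belongs to stream A; its 7th term is 66.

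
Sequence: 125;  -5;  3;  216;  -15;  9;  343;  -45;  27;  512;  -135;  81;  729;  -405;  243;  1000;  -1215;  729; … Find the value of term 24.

6561

The terms cycle through 3 interleaved subsequences.
Stream A = 125, 216, 343, 512, 729, 1000: the cubes 5³, 6³, 7³, ….
Stream B = -5, -15, -45, -135, -405, -1215: multiplying by 3 each time.
Stream C = 3, 9, 27, 81, 243, 729: powers 3^1, 3^2, 3^3, ….
Position 24 falls in stream C as its term 8, giving 6561.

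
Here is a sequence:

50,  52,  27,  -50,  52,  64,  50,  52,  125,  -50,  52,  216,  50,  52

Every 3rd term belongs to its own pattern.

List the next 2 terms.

343, -50

Taking every 3rd term gives 3 separate tracks.
Track A: 50, -50, 50, -50, 50. Alternating ±50.
Track B: 52, 52, 52, 52, 52. Always 52.
Track C: 27, 64, 125, 216. The cubes 3³, 4³, 5³, ….
Position 15 falls in track C as its term 5, giving 343.
Position 16 falls in track A as its term 6, giving -50.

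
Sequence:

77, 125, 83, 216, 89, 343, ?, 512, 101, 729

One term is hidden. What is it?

Split by position mod 2 into 2 tracks.
Track A: 77, 83, 89, ?, 101 — adding 6 each time.
Track B: 125, 216, 343, 512, 729 — perfect cubes starting at 5³.
Filling track A at index 4 by its rule yields 95.

95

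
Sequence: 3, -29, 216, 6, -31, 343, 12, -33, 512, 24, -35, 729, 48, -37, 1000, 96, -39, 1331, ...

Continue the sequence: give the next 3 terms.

Split by position mod 3 into 3 tracks.
Subsequence A: 3, 6, 12, 24, 48, 96 — a geometric progression (common ratio 2).
Subsequence B: -29, -31, -33, -35, -37, -39 — linear: a_n = -27 − 2·n.
Subsequence C: 216, 343, 512, 729, 1000, 1331 — perfect cubes starting at 6³.
Position 19 falls in subsequence A as its term 7, giving 192.
Position 20 → subsequence B, term 7 = -41.
Position 21 → subsequence C, term 7 = 1728.

192, -41, 1728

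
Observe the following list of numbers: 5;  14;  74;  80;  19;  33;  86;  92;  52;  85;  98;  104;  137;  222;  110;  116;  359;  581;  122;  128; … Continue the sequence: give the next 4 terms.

Positions follow the repeating pattern AABB; grouping by letter gives 2 tracks.
Track A is 5, 14, 19, 33, 52, 85, 137, 222, 359, 581, which is a Fibonacci-like recurrence a_n = a_{n-1} + a_{n-2}.
Track B is 74, 80, 86, 92, 98, 104, 110, 116, 122, 128, which is arithmetic, step +6.
Position 21 falls in track A as its term 11, giving 940.
The 22nd slot belongs to track A; its 12th term is 1521.
Position 23 → track B, term 11 = 134.
Position 24 → track B, term 12 = 140.

940, 1521, 134, 140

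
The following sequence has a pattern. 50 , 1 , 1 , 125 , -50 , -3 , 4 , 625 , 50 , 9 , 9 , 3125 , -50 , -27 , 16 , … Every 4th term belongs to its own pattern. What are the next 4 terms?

Split by position mod 4 into 4 tracks.
Stream A is 50, -50, 50, -50, which is alternating ±50.
Stream B is 1, -3, 9, -27, which is geometric, ×-3 each step.
Stream C is 1, 4, 9, 16, which is perfect squares starting at 1².
Stream D is 125, 625, 3125, which is powers 5^3, 5^4, 5^5, ….
The 16th slot belongs to stream D; its 4th term is 15625.
Position 17 → stream A, term 5 = 50.
Position 18 → stream B, term 5 = 81.
Position 19 falls in stream C as its term 5, giving 25.

15625, 50, 81, 25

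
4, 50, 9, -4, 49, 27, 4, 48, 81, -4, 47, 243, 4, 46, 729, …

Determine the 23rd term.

Split by position mod 3: positions 1, 4, 7, … form one track, and each other residue class forms its own.
Subsequence A: 4, -4, 4, -4, 4. Oscillating between 4 and -4.
Subsequence B: 50, 49, 48, 47, 46. Arithmetic with common difference −1.
Subsequence C: 9, 27, 81, 243, 729. Powers 3^2, 3^3, 3^4, ….
Position 23 falls in subsequence B as its term 8, giving 43.

43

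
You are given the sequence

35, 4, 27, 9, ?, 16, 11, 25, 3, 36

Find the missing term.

19

The terms cycle through 2 interleaved subsequences.
Track A is 35, 27, ?, 11, 3, which is arithmetic with common difference −8.
Track B is 4, 9, 16, 25, 36, which is consecutive squares n² from n = 2.
The gap is track A's term 3; the rule gives 19.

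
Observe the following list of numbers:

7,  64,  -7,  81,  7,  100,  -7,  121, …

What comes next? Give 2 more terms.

7, 144

Split by position mod 2 into 2 tracks.
Stream A is 7, -7, 7, -7, which is alternating ±7.
Stream B is 64, 81, 100, 121, which is perfect squares starting at 8².
The 9th slot belongs to stream A; its 5th term is 7.
Position 10 → stream B, term 5 = 144.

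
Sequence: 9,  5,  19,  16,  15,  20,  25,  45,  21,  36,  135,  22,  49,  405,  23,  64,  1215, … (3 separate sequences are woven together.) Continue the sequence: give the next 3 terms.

24, 81, 3645

The terms cycle through 3 interleaved subsequences.
Track A is 9, 16, 25, 36, 49, 64, which is the squares 3², 4², 5², ….
Track B is 5, 15, 45, 135, 405, 1215, which is a geometric progression (common ratio 3).
Track C is 19, 20, 21, 22, 23, which is adding 1 each time.
Position 18 falls in track C as its term 6, giving 24.
The 19th slot belongs to track A; its 7th term is 81.
Term 20 comes from track B (its 7th entry): 3645.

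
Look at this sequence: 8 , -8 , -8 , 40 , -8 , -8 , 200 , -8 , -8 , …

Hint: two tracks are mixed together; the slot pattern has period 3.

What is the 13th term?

5000

Reading positions in blocks of 3 reveals the pattern ABB — 2 tracks woven together.
Track A: 8, 40, 200. Geometric, ×5 each step.
Track B: -8, -8, -8, -8, -8, -8. The constant sequence -8.
Term 13 comes from track A (its 5th entry): 5000.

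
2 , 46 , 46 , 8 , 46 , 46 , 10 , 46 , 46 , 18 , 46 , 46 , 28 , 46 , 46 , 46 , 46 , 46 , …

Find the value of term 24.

Positions follow the repeating pattern ABB; grouping by letter gives 2 tracks.
Track A = 2, 8, 10, 18, 28, 46: Fibonacci-style (each term is the sum of the two before it).
Track B = 46, 46, 46, 46, 46, 46, 46, 46, 46, 46, 46, 46: the constant sequence 46.
The 24th slot belongs to track B; its 16th term is 46.

46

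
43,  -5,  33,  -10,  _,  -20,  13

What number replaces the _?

23

The terms cycle through 2 interleaved subsequences.
Track A: 43, 33, ?, 13 — subtracting 10 each time.
Track B: -5, -10, -20 — a geometric progression (common ratio 2).
So the missing entry in track A is 23.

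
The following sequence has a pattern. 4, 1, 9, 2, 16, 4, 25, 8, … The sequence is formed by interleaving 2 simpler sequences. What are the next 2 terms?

Odd-indexed and even-indexed terms follow separate rules.
Stream A: 4, 9, 16, 25 — consecutive squares n² from n = 2.
Stream B: 1, 2, 4, 8 — successive powers of 2.
Term 9 comes from stream A (its 5th entry): 36.
The 10th slot belongs to stream B; its 5th term is 16.

36, 16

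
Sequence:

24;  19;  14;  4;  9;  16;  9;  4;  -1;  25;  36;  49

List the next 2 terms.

-6, -11

The slot pattern repeats as AAABBB (period 6), so there are 2 interleaved tracks.
Subsequence A: 24, 19, 14, 9, 4, -1 (linear: a_n = 29 − 5·n).
Subsequence B: 4, 9, 16, 25, 36, 49 (perfect squares starting at 2²).
Position 13 falls in subsequence A as its term 7, giving -6.
The 14th slot belongs to subsequence A; its 8th term is -11.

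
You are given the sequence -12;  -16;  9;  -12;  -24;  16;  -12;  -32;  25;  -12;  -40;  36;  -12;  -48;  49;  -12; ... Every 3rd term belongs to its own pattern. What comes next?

Taking every 3rd term gives 3 separate tracks.
Stream A = -12, -12, -12, -12, -12, -12: constant -12.
Stream B = -16, -24, -32, -40, -48: subtracting 8 each time.
Stream C = 9, 16, 25, 36, 49: consecutive squares n² from n = 3.
The 17th slot belongs to stream B; its 6th term is -56.

-56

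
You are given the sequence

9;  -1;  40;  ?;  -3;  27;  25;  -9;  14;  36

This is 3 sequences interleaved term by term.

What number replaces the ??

Taking every 3rd term gives 3 separate tracks.
Track A: 9, ?, 25, 36. Consecutive squares n² from n = 3.
Track B: -1, -3, -9. A geometric progression (common ratio 3).
Track C: 40, 27, 14. Arithmetic with common difference −13.
The gap is track A's term 2; the rule gives 16.

16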